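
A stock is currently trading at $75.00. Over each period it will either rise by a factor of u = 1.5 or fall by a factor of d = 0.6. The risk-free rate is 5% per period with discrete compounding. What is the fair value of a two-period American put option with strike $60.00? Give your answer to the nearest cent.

Risk-neutral probability p = (1 + 0.05 − 0.6)/(1.5 − 0.6) = 0.4500/0.9000 = 0.5000
Terminal stock prices: S_uu = 168.8, S_ud = 67.5, S_dd = 27
Terminal payoffs (K − S): max(-108.8, 0) = 0, max(-7.5, 0) = 0, max(33, 0) = 33
Node u (S = 112.5): continuation = 1/1.05·[0.5000·0.0000 + 0.5000·0.0000] = 0.0000; exercise value = 0.0000 ≤ continuation, so V_u = 0.0000
Node d (S = 45): continuation = 1/1.05·[0.5000·0.0000 + 0.5000·33.0000] = 15.7143; exercise value = 15.0000 ≤ continuation, so V_d = 15.7143
Node 0 (S = 75): continuation = 1/1.05·[0.5000·0.0000 + 0.5000·15.7143] = 7.4830; exercise value = 0.0000 ≤ continuation, so V_0 = 7.4830

$7.48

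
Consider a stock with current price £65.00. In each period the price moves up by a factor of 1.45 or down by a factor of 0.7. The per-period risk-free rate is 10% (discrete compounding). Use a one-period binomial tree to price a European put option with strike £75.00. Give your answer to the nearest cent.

£12.52

Risk-neutral probability p = (1 + 0.1 − 0.7)/(1.45 − 0.7) = 0.4000/0.7500 = 0.5333
Terminal stock prices: S_u = 94.25, S_d = 45.5
Terminal payoffs (K − S): max(-19.25, 0) = 0, max(29.5, 0) = 29.5
Node 0 (S = 65): V_0 = 1/1.1·[0.5333·0.0000 + 0.4667·29.5000] = 12.5152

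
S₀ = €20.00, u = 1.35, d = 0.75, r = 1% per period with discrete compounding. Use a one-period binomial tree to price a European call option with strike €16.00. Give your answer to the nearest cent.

€4.72

Risk-neutral probability p = (1 + 0.01 − 0.75)/(1.35 − 0.75) = 0.2600/0.6000 = 0.4333
Terminal stock prices: S_u = 27, S_d = 15
Terminal payoffs (S − K): max(11, 0) = 11, max(-1, 0) = 0
Node 0 (S = 20): V_0 = 1/1.01·[0.4333·11.0000 + 0.5667·0.0000] = 4.7195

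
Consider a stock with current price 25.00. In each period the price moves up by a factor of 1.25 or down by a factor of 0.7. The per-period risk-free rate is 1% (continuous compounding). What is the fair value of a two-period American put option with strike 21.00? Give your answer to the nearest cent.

Risk-neutral probability p = (e^0.01 − 0.7)/(1.25 − 0.7) = 0.3101/0.5500 = 0.5637
Terminal stock prices: S_uu = 39.06, S_ud = 21.88, S_dd = 12.25
Terminal payoffs (K − S): max(-18.06, 0) = 0, max(-0.875, 0) = 0, max(8.75, 0) = 8.75
Node u (S = 31.25): continuation = e^(−0.01)·[0.5637·0.0000 + 0.4363·0.0000] = 0.0000; exercise value = 0.0000 ≤ continuation, so V_u = 0.0000
Node d (S = 17.5): continuation = e^(−0.01)·[0.5637·0.0000 + 0.4363·8.7500] = 3.7794; exercise value = 3.5000 ≤ continuation, so V_d = 3.7794
Node 0 (S = 25): continuation = e^(−0.01)·[0.5637·0.0000 + 0.4363·3.7794] = 1.6324; exercise value = 0.0000 ≤ continuation, so V_0 = 1.6324

1.63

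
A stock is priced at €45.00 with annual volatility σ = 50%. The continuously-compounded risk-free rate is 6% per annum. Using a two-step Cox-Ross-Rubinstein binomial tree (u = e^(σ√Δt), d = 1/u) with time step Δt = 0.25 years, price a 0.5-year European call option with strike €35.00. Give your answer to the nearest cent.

€13.15

CRR parameters: u = e^(σ√Δt) = e^(0.5·√0.25) = 1.2840, d = 1/u = 0.7788
Per-period rate: rΔt = 0.06·0.25 = 0.015, so R = e^0.015 = 1.0151
Risk-neutral probability p = (e^0.015 − 0.7788)/(1.2840 − 0.7788) = 0.2363/0.5052 = 0.4677
Terminal stock prices: S_uu = 74.19, S_ud = 45, S_dd = 27.29
Terminal payoffs (S − K): max(39.19, 0) = 39.19, max(10, 0) = 10, max(-7.706, 0) = 0
Node u (S = 57.78): V_u = e^(−0.015)·[0.4677·39.1925 + 0.5323·10.0000] = 23.3022
Node d (S = 35.05): V_d = e^(−0.015)·[0.4677·10.0000 + 0.5323·0.0000] = 4.6077
Node 0 (S = 45): V_0 = e^(−0.015)·[0.4677·23.3022 + 0.5323·4.6077] = 13.1531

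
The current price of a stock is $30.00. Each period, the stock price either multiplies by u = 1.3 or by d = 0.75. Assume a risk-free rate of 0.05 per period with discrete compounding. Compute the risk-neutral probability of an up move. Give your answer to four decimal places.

p = 0.5455

Risk-neutral probability p = (1 + 0.05 − 0.75)/(1.3 − 0.75) = 0.3000/0.5500 = 0.5455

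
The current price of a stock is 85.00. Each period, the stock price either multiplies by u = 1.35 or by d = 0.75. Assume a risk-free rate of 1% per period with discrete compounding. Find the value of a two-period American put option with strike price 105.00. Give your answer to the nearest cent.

27.70

Risk-neutral probability p = (1 + 0.01 − 0.75)/(1.35 − 0.75) = 0.2600/0.6000 = 0.4333
Terminal stock prices: S_uu = 154.9, S_ud = 86.06, S_dd = 47.81
Terminal payoffs (K − S): max(-49.91, 0) = 0, max(18.94, 0) = 18.94, max(57.19, 0) = 57.19
Node u (S = 114.8): continuation = 1/1.01·[0.4333·0.0000 + 0.5667·18.9375] = 10.6250; exercise value = 0.0000 ≤ continuation, so V_u = 10.6250
Node d (S = 63.75): continuation = 1/1.01·[0.4333·18.9375 + 0.5667·57.1875] = 40.2104; exercise value = 41.2500 > continuation, so V_d = 41.2500 (exercise)
Node 0 (S = 85): continuation = 1/1.01·[0.4333·10.6250 + 0.5667·41.2500] = 27.7021; exercise value = 20.0000 ≤ continuation, so V_0 = 27.7021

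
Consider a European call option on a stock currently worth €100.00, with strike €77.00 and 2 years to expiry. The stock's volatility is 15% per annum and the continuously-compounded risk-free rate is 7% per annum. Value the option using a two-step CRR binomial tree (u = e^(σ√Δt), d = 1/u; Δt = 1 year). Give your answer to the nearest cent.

CRR parameters: u = e^(σ√Δt) = e^(0.15·√1) = 1.1618, d = 1/u = 0.8607
Per-period rate: rΔt = 0.07·1 = 0.07, so R = e^0.07 = 1.0725
Risk-neutral probability p = (e^0.07 − 0.8607)/(1.1618 − 0.8607) = 0.2118/0.3011 = 0.7034
Terminal stock prices: S_uu = 135, S_ud = 100, S_dd = 74.08
Terminal payoffs (S − K): max(57.99, 0) = 57.99, max(23, 0) = 23, max(-2.918, 0) = 0
Node u (S = 116.2): V_u = e^(−0.07)·[0.7034·57.9859 + 0.2966·23.0000] = 44.3891
Node d (S = 86.07): V_d = e^(−0.07)·[0.7034·23.0000 + 0.2966·0.0000] = 15.0836
Node 0 (S = 100): V_0 = e^(−0.07)·[0.7034·44.3891 + 0.2966·15.0836] = 33.2827

€33.28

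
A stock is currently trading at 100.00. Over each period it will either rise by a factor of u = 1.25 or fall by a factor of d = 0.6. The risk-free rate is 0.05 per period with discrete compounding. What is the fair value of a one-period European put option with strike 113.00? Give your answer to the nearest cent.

15.53

Risk-neutral probability p = (1 + 0.05 − 0.6)/(1.25 − 0.6) = 0.4500/0.6500 = 0.6923
Terminal stock prices: S_u = 125, S_d = 60
Terminal payoffs (K − S): max(-12, 0) = 0, max(53, 0) = 53
Node 0 (S = 100): V_0 = 1/1.05·[0.6923·0.0000 + 0.3077·53.0000] = 15.5311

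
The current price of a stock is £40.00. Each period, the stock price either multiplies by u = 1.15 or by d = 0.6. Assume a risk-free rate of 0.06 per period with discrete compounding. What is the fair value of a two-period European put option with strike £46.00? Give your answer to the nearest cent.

Risk-neutral probability p = (1 + 0.06 − 0.6)/(1.15 − 0.6) = 0.4600/0.5500 = 0.8364
Terminal stock prices: S_uu = 52.9, S_ud = 27.6, S_dd = 14.4
Terminal payoffs (K − S): max(-6.9, 0) = 0, max(18.4, 0) = 18.4, max(31.6, 0) = 31.6
Node u (S = 46): V_u = 1/1.06·[0.8364·0.0000 + 0.1636·18.4000] = 2.8405
Node d (S = 24): V_d = 1/1.06·[0.8364·18.4000 + 0.1636·31.6000] = 19.3962
Node 0 (S = 40): V_0 = 1/1.06·[0.8364·2.8405 + 0.1636·19.3962] = 5.2355

£5.24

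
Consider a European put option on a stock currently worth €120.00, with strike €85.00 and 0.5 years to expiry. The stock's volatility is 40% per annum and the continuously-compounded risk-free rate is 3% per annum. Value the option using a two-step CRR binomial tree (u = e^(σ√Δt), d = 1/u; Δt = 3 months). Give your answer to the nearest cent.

CRR parameters: u = e^(σ√Δt) = e^(0.4·√0.25) = 1.2214, d = 1/u = 0.8187
Per-period rate: rΔt = 0.03·0.25 = 0.0075, so R = e^0.0075 = 1.0075
Risk-neutral probability p = (e^0.0075 − 0.8187)/(1.2214 − 0.8187) = 0.1888/0.4027 = 0.4689
Terminal stock prices: S_uu = 179, S_ud = 120, S_dd = 80.44
Terminal payoffs (K − S): max(-94.02, 0) = 0, max(-35, 0) = 0, max(4.562, 0) = 4.562
Node u (S = 146.6): V_u = e^(−0.0075)·[0.4689·0.0000 + 0.5311·0.0000] = 0.0000
Node d (S = 98.25): V_d = e^(−0.0075)·[0.4689·0.0000 + 0.5311·4.5616] = 2.4047
Node 0 (S = 120): V_0 = e^(−0.0075)·[0.4689·0.0000 + 0.5311·2.4047] = 1.2677

€1.27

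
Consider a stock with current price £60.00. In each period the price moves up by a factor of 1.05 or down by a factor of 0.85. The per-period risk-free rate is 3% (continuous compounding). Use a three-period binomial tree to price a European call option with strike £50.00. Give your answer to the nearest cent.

Risk-neutral probability p = (e^0.03 − 0.85)/(1.05 − 0.85) = 0.1805/0.2000 = 0.9023
Terminal stock prices: S_uuu = 69.46, S_uud = 56.23, S_udd = 45.52, S_ddd = 36.85
Terminal payoffs (S − K): max(19.46, 0) = 19.46, max(6.228, 0) = 6.228, max(-4.483, 0) = 0, max(-13.15, 0) = 0
Node uu (S = 66.15): V_uu = e^(−0.03)·[0.9023·19.4575 + 0.0977·6.2275] = 17.6277
Node ud (S = 53.55): V_ud = e^(−0.03)·[0.9023·6.2275 + 0.0977·0.0000] = 5.4528
Node dd (S = 43.35): V_dd = e^(−0.03)·[0.9023·0.0000 + 0.0977·0.0000] = 0.0000
Node u (S = 63): V_u = e^(−0.03)·[0.9023·17.6277 + 0.0977·5.4528] = 15.9521
Node d (S = 51): V_d = e^(−0.03)·[0.9023·5.4528 + 0.0977·0.0000] = 4.7745
Node 0 (S = 60): V_0 = e^(−0.03)·[0.9023·15.9521 + 0.0977·4.7745] = 14.4206

£14.42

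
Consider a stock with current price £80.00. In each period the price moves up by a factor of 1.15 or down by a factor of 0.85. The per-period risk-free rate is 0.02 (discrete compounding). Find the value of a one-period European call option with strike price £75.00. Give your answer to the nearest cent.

Risk-neutral probability p = (1 + 0.02 − 0.85)/(1.15 − 0.85) = 0.1700/0.3000 = 0.5667
Terminal stock prices: S_u = 92, S_d = 68
Terminal payoffs (S − K): max(17, 0) = 17, max(-7, 0) = 0
Node 0 (S = 80): V_0 = 1/1.02·[0.5667·17.0000 + 0.4333·0.0000] = 9.4444

£9.44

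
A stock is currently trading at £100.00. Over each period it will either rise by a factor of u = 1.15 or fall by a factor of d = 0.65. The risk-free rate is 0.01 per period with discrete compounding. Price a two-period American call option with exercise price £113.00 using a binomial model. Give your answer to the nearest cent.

Risk-neutral probability p = (1 + 0.01 − 0.65)/(1.15 − 0.65) = 0.3600/0.5000 = 0.7200
Terminal stock prices: S_uu = 132.2, S_ud = 74.75, S_dd = 42.25
Terminal payoffs (S − K): max(19.25, 0) = 19.25, max(-38.25, 0) = 0, max(-70.75, 0) = 0
Node u (S = 115): continuation = 1/1.01·[0.7200·19.2500 + 0.2800·0.0000] = 13.7228; exercise value = 2.0000 ≤ continuation, so V_u = 13.7228
Node d (S = 65): continuation = 1/1.01·[0.7200·0.0000 + 0.2800·0.0000] = 0.0000; exercise value = 0.0000 ≤ continuation, so V_d = 0.0000
Node 0 (S = 100): continuation = 1/1.01·[0.7200·13.7228 + 0.2800·0.0000] = 9.7826; exercise value = 0.0000 ≤ continuation, so V_0 = 9.7826

£9.78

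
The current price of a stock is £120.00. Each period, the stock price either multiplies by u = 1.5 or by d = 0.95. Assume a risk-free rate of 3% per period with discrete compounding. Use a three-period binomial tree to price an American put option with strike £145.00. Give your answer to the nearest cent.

Risk-neutral probability p = (1 + 0.03 − 0.95)/(1.5 − 0.95) = 0.0800/0.5500 = 0.1455
Terminal stock prices: S_uuu = 405, S_uud = 256.5, S_udd = 162.4, S_ddd = 102.9
Terminal payoffs (K − S): max(-260, 0) = 0, max(-111.5, 0) = 0, max(-17.45, 0) = 0, max(42.12, 0) = 42.12
Node uu (S = 270): continuation = 1/1.03·[0.1455·0.0000 + 0.8545·0.0000] = 0.0000; exercise value = 0.0000 ≤ continuation, so V_uu = 0.0000
Node ud (S = 171): continuation = 1/1.03·[0.1455·0.0000 + 0.8545·0.0000] = 0.0000; exercise value = 0.0000 ≤ continuation, so V_ud = 0.0000
Node dd (S = 108.3): continuation = 1/1.03·[0.1455·0.0000 + 0.8545·42.1150] = 34.9410; exercise value = 36.7000 > continuation, so V_dd = 36.7000 (exercise)
Node u (S = 180): continuation = 1/1.03·[0.1455·0.0000 + 0.8545·0.0000] = 0.0000; exercise value = 0.0000 ≤ continuation, so V_u = 0.0000
Node d (S = 114): continuation = 1/1.03·[0.1455·0.0000 + 0.8545·36.7000] = 30.4484; exercise value = 31.0000 > continuation, so V_d = 31.0000 (exercise)
Node 0 (S = 120): continuation = 1/1.03·[0.1455·0.0000 + 0.8545·31.0000] = 25.7193; exercise value = 25.0000 ≤ continuation, so V_0 = 25.7193

£25.72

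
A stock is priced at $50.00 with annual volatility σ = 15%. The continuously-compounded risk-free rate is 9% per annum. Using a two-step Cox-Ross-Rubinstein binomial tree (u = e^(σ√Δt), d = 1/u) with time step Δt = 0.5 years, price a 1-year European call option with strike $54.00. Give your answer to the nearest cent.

CRR parameters: u = e^(σ√Δt) = e^(0.15·√0.5) = 1.1119, d = 1/u = 0.8994
Per-period rate: rΔt = 0.09·0.5 = 0.045, so R = e^0.045 = 1.0460
Risk-neutral probability p = (e^0.045 − 0.8994)/(1.1119 − 0.8994) = 0.1467/0.2125 = 0.6901
Terminal stock prices: S_uu = 61.82, S_ud = 50, S_dd = 40.44
Terminal payoffs (S − K): max(7.816, 0) = 7.816, max(-4, 0) = 0, max(-13.56, 0) = 0
Node u (S = 55.59): V_u = e^(−0.045)·[0.6901·7.8156 + 0.3099·0.0000] = 5.1560
Node d (S = 44.97): V_d = e^(−0.045)·[0.6901·0.0000 + 0.3099·0.0000] = 0.0000
Node 0 (S = 50): V_0 = e^(−0.045)·[0.6901·5.1560 + 0.3099·0.0000] = 3.4015

$3.40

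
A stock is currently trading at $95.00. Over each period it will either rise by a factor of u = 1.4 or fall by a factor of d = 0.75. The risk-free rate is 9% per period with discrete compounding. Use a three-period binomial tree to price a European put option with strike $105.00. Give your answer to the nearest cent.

$13.76

Risk-neutral probability p = (1 + 0.09 − 0.75)/(1.4 − 0.75) = 0.3400/0.6500 = 0.5231
Terminal stock prices: S_uuu = 260.7, S_uud = 139.6, S_udd = 74.81, S_ddd = 40.08
Terminal payoffs (K − S): max(-155.7, 0) = 0, max(-34.65, 0) = 0, max(30.19, 0) = 30.19, max(64.92, 0) = 64.92
Node uu (S = 186.2): V_uu = 1/1.09·[0.5231·0.0000 + 0.4769·0.0000] = 0.0000
Node ud (S = 99.75): V_ud = 1/1.09·[0.5231·0.0000 + 0.4769·30.1875] = 13.2084
Node dd (S = 53.44): V_dd = 1/1.09·[0.5231·30.1875 + 0.4769·64.9219] = 42.8928
Node u (S = 133): V_u = 1/1.09·[0.5231·0.0000 + 0.4769·13.2084] = 5.7792
Node d (S = 71.25): V_d = 1/1.09·[0.5231·13.2084 + 0.4769·42.8928] = 25.1060
Node 0 (S = 95): V_0 = 1/1.09·[0.5231·5.7792 + 0.4769·25.1060] = 13.7584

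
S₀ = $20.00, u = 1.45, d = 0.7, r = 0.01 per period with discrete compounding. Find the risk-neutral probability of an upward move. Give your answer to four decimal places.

p = 0.4133

Risk-neutral probability p = (1 + 0.01 − 0.7)/(1.45 − 0.7) = 0.3100/0.7500 = 0.4133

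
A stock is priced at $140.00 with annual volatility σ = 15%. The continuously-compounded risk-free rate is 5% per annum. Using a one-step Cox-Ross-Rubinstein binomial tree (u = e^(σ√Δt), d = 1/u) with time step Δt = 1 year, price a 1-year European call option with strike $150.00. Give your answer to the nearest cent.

CRR parameters: u = e^(σ√Δt) = e^(0.15·√1) = 1.1618, d = 1/u = 0.8607
Per-period rate: rΔt = 0.05·1 = 0.05, so R = e^0.05 = 1.0513
Risk-neutral probability p = (e^0.05 − 0.8607)/(1.1618 − 0.8607) = 0.1906/0.3011 = 0.6328
Terminal stock prices: S_u = 162.7, S_d = 120.5
Terminal payoffs (S − K): max(12.66, 0) = 12.66, max(-29.5, 0) = 0
Node 0 (S = 140): V_0 = e^(−0.05)·[0.6328·12.6568 + 0.3672·0.0000] = 7.6190

$7.62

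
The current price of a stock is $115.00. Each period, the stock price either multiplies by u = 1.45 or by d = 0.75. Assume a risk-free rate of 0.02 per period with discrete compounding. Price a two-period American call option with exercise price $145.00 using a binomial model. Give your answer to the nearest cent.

$13.84

Risk-neutral probability p = (1 + 0.02 − 0.75)/(1.45 − 0.75) = 0.2700/0.7000 = 0.3857
Terminal stock prices: S_uu = 241.8, S_ud = 125.1, S_dd = 64.69
Terminal payoffs (S − K): max(96.79, 0) = 96.79, max(-19.94, 0) = 0, max(-80.31, 0) = 0
Node u (S = 166.8): continuation = 1/1.02·[0.3857·96.7875 + 0.6143·0.0000] = 36.6003; exercise value = 21.7500 ≤ continuation, so V_u = 36.6003
Node d (S = 86.25): continuation = 1/1.02·[0.3857·0.0000 + 0.6143·0.0000] = 0.0000; exercise value = 0.0000 ≤ continuation, so V_d = 0.0000
Node 0 (S = 115): continuation = 1/1.02·[0.3857·36.6003 + 0.6143·0.0000] = 13.8405; exercise value = 0.0000 ≤ continuation, so V_0 = 13.8405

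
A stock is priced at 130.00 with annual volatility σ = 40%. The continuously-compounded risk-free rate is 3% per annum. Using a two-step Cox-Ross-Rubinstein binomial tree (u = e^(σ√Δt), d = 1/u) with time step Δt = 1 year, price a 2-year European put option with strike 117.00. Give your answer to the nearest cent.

17.40

CRR parameters: u = e^(σ√Δt) = e^(0.4·√1) = 1.4918, d = 1/u = 0.6703
Per-period rate: rΔt = 0.03·1 = 0.03, so R = e^0.03 = 1.0305
Risk-neutral probability p = (e^0.03 − 0.6703)/(1.4918 − 0.6703) = 0.3601/0.8215 = 0.4384
Terminal stock prices: S_uu = 289.3, S_ud = 130, S_dd = 58.41
Terminal payoffs (K − S): max(-172.3, 0) = 0, max(-13, 0) = 0, max(58.59, 0) = 58.59
Node u (S = 193.9): V_u = e^(−0.03)·[0.4384·0.0000 + 0.5616·0.0000] = 0.0000
Node d (S = 87.14): V_d = e^(−0.03)·[0.4384·0.0000 + 0.5616·58.5872] = 31.9311
Node 0 (S = 130): V_0 = e^(−0.03)·[0.4384·0.0000 + 0.5616·31.9311] = 17.4030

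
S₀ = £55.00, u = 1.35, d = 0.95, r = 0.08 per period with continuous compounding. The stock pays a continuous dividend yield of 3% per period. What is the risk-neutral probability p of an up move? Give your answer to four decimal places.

Per-period risk-free factor R = e^0.08 = 1.0833; dividend-adjusted growth = e^(0.08−0.03) = 1.0513.
Risk-neutral probability p = (1.0513 − 0.95)/(1.35 − 0.95) = 0.1013/0.4000 = 0.2532

p = 0.2532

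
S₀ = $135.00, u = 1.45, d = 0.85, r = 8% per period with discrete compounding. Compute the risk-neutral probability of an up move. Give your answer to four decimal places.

Risk-neutral probability p = (1 + 0.08 − 0.85)/(1.45 − 0.85) = 0.2300/0.6000 = 0.3833

p = 0.3833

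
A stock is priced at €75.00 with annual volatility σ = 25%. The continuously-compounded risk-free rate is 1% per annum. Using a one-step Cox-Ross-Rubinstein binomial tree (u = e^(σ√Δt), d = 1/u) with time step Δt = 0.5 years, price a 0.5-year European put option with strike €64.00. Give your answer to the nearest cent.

€0.61

CRR parameters: u = e^(σ√Δt) = e^(0.25·√0.5) = 1.1934, d = 1/u = 0.8380
Per-period rate: rΔt = 0.01·0.5 = 0.005, so R = e^0.005 = 1.0050
Risk-neutral probability p = (e^0.005 − 0.8380)/(1.1934 − 0.8380) = 0.1670/0.3554 = 0.4700
Terminal stock prices: S_u = 89.5, S_d = 62.85
Terminal payoffs (K − S): max(-25.5, 0) = 0, max(1.152, 0) = 1.152
Node 0 (S = 75): V_0 = e^(−0.005)·[0.4700·0.0000 + 0.5300·1.1525] = 0.6077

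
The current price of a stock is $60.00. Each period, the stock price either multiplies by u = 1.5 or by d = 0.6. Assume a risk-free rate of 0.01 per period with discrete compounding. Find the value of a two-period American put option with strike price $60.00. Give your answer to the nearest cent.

$14.40

Risk-neutral probability p = (1 + 0.01 − 0.6)/(1.5 − 0.6) = 0.4100/0.9000 = 0.4556
Terminal stock prices: S_uu = 135, S_ud = 54, S_dd = 21.6
Terminal payoffs (K − S): max(-75, 0) = 0, max(6, 0) = 6, max(38.4, 0) = 38.4
Node u (S = 90): continuation = 1/1.01·[0.4556·0.0000 + 0.5444·6.0000] = 3.2343; exercise value = 0.0000 ≤ continuation, so V_u = 3.2343
Node d (S = 36): continuation = 1/1.01·[0.4556·6.0000 + 0.5444·38.4000] = 23.4059; exercise value = 24.0000 > continuation, so V_d = 24.0000 (exercise)
Node 0 (S = 60): continuation = 1/1.01·[0.4556·3.2343 + 0.5444·24.0000] = 14.3961; exercise value = 0.0000 ≤ continuation, so V_0 = 14.3961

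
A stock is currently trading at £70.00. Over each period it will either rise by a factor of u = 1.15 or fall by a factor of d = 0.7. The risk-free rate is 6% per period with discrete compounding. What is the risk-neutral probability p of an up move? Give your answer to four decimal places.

p = 0.8000

Risk-neutral probability p = (1 + 0.06 − 0.7)/(1.15 − 0.7) = 0.3600/0.4500 = 0.8000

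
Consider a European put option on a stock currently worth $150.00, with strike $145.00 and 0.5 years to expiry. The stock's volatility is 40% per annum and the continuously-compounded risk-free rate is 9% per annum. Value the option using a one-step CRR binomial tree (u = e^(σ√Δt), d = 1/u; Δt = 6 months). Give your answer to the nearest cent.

CRR parameters: u = e^(σ√Δt) = e^(0.4·√0.5) = 1.3269, d = 1/u = 0.7536
Per-period rate: rΔt = 0.09·0.5 = 0.045, so R = e^0.045 = 1.0460
Risk-neutral probability p = (e^0.045 − 0.7536)/(1.3269 − 0.7536) = 0.2924/0.5733 = 0.5100
Terminal stock prices: S_u = 199, S_d = 113
Terminal payoffs (K − S): max(-54.03, 0) = 0, max(31.95, 0) = 31.95
Node 0 (S = 150): V_0 = e^(−0.045)·[0.5100·0.0000 + 0.4900·31.9543] = 14.9671

$14.97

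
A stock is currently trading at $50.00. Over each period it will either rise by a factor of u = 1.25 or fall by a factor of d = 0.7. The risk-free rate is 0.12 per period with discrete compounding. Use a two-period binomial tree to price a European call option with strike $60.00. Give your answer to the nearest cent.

$8.43

Risk-neutral probability p = (1 + 0.12 − 0.7)/(1.25 − 0.7) = 0.4200/0.5500 = 0.7636
Terminal stock prices: S_uu = 78.12, S_ud = 43.75, S_dd = 24.5
Terminal payoffs (S − K): max(18.12, 0) = 18.12, max(-16.25, 0) = 0, max(-35.5, 0) = 0
Node u (S = 62.5): V_u = 1/1.12·[0.7636·18.1250 + 0.2364·0.0000] = 12.3580
Node d (S = 35): V_d = 1/1.12·[0.7636·0.0000 + 0.2364·0.0000] = 0.0000
Node 0 (S = 50): V_0 = 1/1.12·[0.7636·12.3580 + 0.2364·0.0000] = 8.4259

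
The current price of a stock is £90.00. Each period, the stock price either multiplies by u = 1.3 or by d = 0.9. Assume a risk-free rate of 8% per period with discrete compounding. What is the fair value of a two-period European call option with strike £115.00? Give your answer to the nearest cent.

Risk-neutral probability p = (1 + 0.08 − 0.9)/(1.3 − 0.9) = 0.1800/0.4000 = 0.4500
Terminal stock prices: S_uu = 152.1, S_ud = 105.3, S_dd = 72.9
Terminal payoffs (S − K): max(37.1, 0) = 37.1, max(-9.7, 0) = 0, max(-42.1, 0) = 0
Node u (S = 117): V_u = 1/1.08·[0.4500·37.1000 + 0.5500·0.0000] = 15.4583
Node d (S = 81): V_d = 1/1.08·[0.4500·0.0000 + 0.5500·0.0000] = 0.0000
Node 0 (S = 90): V_0 = 1/1.08·[0.4500·15.4583 + 0.5500·0.0000] = 6.4410

£6.44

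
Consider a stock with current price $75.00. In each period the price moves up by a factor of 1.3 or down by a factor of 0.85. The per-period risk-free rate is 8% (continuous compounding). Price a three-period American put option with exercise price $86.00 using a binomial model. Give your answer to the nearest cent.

Risk-neutral probability p = (e^0.08 − 0.85)/(1.3 − 0.85) = 0.2333/0.4500 = 0.5184
Terminal stock prices: S_uuu = 164.8, S_uud = 107.7, S_udd = 70.44, S_ddd = 46.06
Terminal payoffs (K − S): max(-78.78, 0) = 0, max(-21.74, 0) = 0, max(15.56, 0) = 15.56, max(39.94, 0) = 39.94
Node uu (S = 126.8): continuation = e^(−0.08)·[0.5184·0.0000 + 0.4816·0.0000] = 0.0000; exercise value = 0.0000 ≤ continuation, so V_uu = 0.0000
Node ud (S = 82.88): continuation = e^(−0.08)·[0.5184·0.0000 + 0.4816·15.5563] = 6.9157; exercise value = 3.1250 ≤ continuation, so V_ud = 6.9157
Node dd (S = 54.19): continuation = e^(−0.08)·[0.5184·15.5563 + 0.4816·39.9406] = 25.2005; exercise value = 31.8125 > continuation, so V_dd = 31.8125 (exercise)
Node u (S = 97.5): continuation = e^(−0.08)·[0.5184·0.0000 + 0.4816·6.9157] = 3.0744; exercise value = 0.0000 ≤ continuation, so V_u = 3.0744
Node d (S = 63.75): continuation = e^(−0.08)·[0.5184·6.9157 + 0.4816·31.8125] = 17.4521; exercise value = 22.2500 > continuation, so V_d = 22.2500 (exercise)
Node 0 (S = 75): continuation = e^(−0.08)·[0.5184·3.0744 + 0.4816·22.2500] = 11.3627; exercise value = 11.0000 ≤ continuation, so V_0 = 11.3627

$11.36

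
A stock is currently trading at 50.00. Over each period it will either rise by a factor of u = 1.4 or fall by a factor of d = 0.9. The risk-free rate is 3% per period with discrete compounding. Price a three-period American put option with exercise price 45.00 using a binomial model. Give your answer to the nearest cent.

3.17

Risk-neutral probability p = (1 + 0.03 − 0.9)/(1.4 − 0.9) = 0.1300/0.5000 = 0.2600
Terminal stock prices: S_uuu = 137.2, S_uud = 88.2, S_udd = 56.7, S_ddd = 36.45
Terminal payoffs (K − S): max(-92.2, 0) = 0, max(-43.2, 0) = 0, max(-11.7, 0) = 0, max(8.55, 0) = 8.55
Node uu (S = 98): continuation = 1/1.03·[0.2600·0.0000 + 0.7400·0.0000] = 0.0000; exercise value = 0.0000 ≤ continuation, so V_uu = 0.0000
Node ud (S = 63): continuation = 1/1.03·[0.2600·0.0000 + 0.7400·0.0000] = 0.0000; exercise value = 0.0000 ≤ continuation, so V_ud = 0.0000
Node dd (S = 40.5): continuation = 1/1.03·[0.2600·0.0000 + 0.7400·8.5500] = 6.1427; exercise value = 4.5000 ≤ continuation, so V_dd = 6.1427
Node u (S = 70): continuation = 1/1.03·[0.2600·0.0000 + 0.7400·0.0000] = 0.0000; exercise value = 0.0000 ≤ continuation, so V_u = 0.0000
Node d (S = 45): continuation = 1/1.03·[0.2600·0.0000 + 0.7400·6.1427] = 4.4132; exercise value = 0.0000 ≤ continuation, so V_d = 4.4132
Node 0 (S = 50): continuation = 1/1.03·[0.2600·0.0000 + 0.7400·4.4132] = 3.1707; exercise value = 0.0000 ≤ continuation, so V_0 = 3.1707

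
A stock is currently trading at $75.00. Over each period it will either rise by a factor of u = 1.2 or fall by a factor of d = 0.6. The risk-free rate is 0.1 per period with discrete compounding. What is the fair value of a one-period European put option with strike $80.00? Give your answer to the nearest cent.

Risk-neutral probability p = (1 + 0.1 − 0.6)/(1.2 − 0.6) = 0.5000/0.6000 = 0.8333
Terminal stock prices: S_u = 90, S_d = 45
Terminal payoffs (K − S): max(-10, 0) = 0, max(35, 0) = 35
Node 0 (S = 75): V_0 = 1/1.1·[0.8333·0.0000 + 0.1667·35.0000] = 5.3030

$5.30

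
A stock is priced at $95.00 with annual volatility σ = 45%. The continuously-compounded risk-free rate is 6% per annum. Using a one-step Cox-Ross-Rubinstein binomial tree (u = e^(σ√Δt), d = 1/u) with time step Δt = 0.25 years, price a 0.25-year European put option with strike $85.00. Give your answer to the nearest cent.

CRR parameters: u = e^(σ√Δt) = e^(0.45·√0.25) = 1.2523, d = 1/u = 0.7985
Per-period rate: rΔt = 0.06·0.25 = 0.015, so R = e^0.015 = 1.0151
Risk-neutral probability p = (e^0.015 − 0.7985)/(1.2523 − 0.7985) = 0.2166/0.4538 = 0.4773
Terminal stock prices: S_u = 119, S_d = 75.86
Terminal payoffs (K − S): max(-33.97, 0) = 0, max(9.141, 0) = 9.141
Node 0 (S = 95): V_0 = e^(−0.015)·[0.4773·0.0000 + 0.5227·9.1410] = 4.7069

$4.71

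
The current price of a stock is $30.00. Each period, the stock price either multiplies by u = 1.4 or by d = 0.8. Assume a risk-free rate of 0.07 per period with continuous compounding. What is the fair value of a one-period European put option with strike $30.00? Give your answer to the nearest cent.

Risk-neutral probability p = (e^0.07 − 0.8)/(1.4 − 0.8) = 0.2725/0.6000 = 0.4542
Terminal stock prices: S_u = 42, S_d = 24
Terminal payoffs (K − S): max(-12, 0) = 0, max(6, 0) = 6
Node 0 (S = 30): V_0 = e^(−0.07)·[0.4542·0.0000 + 0.5458·6.0000] = 3.0535

$3.05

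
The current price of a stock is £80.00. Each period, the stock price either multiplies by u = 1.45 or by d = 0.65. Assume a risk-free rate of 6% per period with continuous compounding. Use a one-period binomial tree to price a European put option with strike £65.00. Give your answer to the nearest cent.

£5.94

Risk-neutral probability p = (e^0.06 − 0.65)/(1.45 − 0.65) = 0.4118/0.8000 = 0.5148
Terminal stock prices: S_u = 116, S_d = 52
Terminal payoffs (K − S): max(-51, 0) = 0, max(13, 0) = 13
Node 0 (S = 80): V_0 = e^(−0.06)·[0.5148·0.0000 + 0.4852·13.0000] = 5.9403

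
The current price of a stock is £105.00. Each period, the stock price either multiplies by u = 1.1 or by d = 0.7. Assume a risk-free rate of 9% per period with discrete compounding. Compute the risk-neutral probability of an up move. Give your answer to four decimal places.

Risk-neutral probability p = (1 + 0.09 − 0.7)/(1.1 − 0.7) = 0.3900/0.4000 = 0.9750

p = 0.9750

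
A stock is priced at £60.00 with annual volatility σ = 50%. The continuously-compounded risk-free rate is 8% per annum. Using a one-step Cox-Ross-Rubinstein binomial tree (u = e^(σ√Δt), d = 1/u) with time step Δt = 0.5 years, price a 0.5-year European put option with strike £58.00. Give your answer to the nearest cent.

CRR parameters: u = e^(σ√Δt) = e^(0.5·√0.5) = 1.4241, d = 1/u = 0.7022
Per-period rate: rΔt = 0.08·0.5 = 0.04, so R = e^0.04 = 1.0408
Risk-neutral probability p = (e^0.04 − 0.7022)/(1.4241 − 0.7022) = 0.3386/0.7219 = 0.4691
Terminal stock prices: S_u = 85.45, S_d = 42.13
Terminal payoffs (K − S): max(-27.45, 0) = 0, max(15.87, 0) = 15.87
Node 0 (S = 60): V_0 = e^(−0.04)·[0.4691·0.0000 + 0.5309·15.8687] = 8.0951

£8.10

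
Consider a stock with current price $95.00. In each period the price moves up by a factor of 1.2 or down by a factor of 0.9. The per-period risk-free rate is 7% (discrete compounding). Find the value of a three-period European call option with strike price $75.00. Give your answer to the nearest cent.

$34.16

Risk-neutral probability p = (1 + 0.07 − 0.9)/(1.2 − 0.9) = 0.1700/0.3000 = 0.5667
Terminal stock prices: S_uuu = 164.2, S_uud = 123.1, S_udd = 92.34, S_ddd = 69.26
Terminal payoffs (S − K): max(89.16, 0) = 89.16, max(48.12, 0) = 48.12, max(17.34, 0) = 17.34, max(-5.745, 0) = 0
Node uu (S = 136.8): V_uu = 1/1.07·[0.5667·89.1600 + 0.4333·48.1200] = 66.7065
Node ud (S = 102.6): V_ud = 1/1.07·[0.5667·48.1200 + 0.4333·17.3400] = 32.5065
Node dd (S = 76.95): V_dd = 1/1.07·[0.5667·17.3400 + 0.4333·0.0000] = 9.1832
Node u (S = 114): V_u = 1/1.07·[0.5667·66.7065 + 0.4333·32.5065] = 48.4921
Node d (S = 85.5): V_d = 1/1.07·[0.5667·32.5065 + 0.4333·9.1832] = 20.9343
Node 0 (S = 95): V_0 = 1/1.07·[0.5667·48.4921 + 0.4333·20.9343] = 34.1593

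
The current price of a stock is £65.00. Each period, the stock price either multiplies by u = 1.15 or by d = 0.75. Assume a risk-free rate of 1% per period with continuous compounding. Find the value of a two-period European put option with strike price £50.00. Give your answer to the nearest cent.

Risk-neutral probability p = (e^0.01 − 0.75)/(1.15 − 0.75) = 0.2601/0.4000 = 0.6501
Terminal stock prices: S_uu = 85.96, S_ud = 56.06, S_dd = 36.56
Terminal payoffs (K − S): max(-35.96, 0) = 0, max(-6.062, 0) = 0, max(13.44, 0) = 13.44
Node u (S = 74.75): V_u = e^(−0.01)·[0.6501·0.0000 + 0.3499·0.0000] = 0.0000
Node d (S = 48.75): V_d = e^(−0.01)·[0.6501·0.0000 + 0.3499·13.4375] = 4.6547
Node 0 (S = 65): V_0 = e^(−0.01)·[0.6501·0.0000 + 0.3499·4.6547] = 1.6123

£1.61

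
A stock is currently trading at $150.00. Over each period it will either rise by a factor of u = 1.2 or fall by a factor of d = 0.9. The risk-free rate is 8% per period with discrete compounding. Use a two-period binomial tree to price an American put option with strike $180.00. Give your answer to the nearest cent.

$30.00

Risk-neutral probability p = (1 + 0.08 − 0.9)/(1.2 − 0.9) = 0.1800/0.3000 = 0.6000
Terminal stock prices: S_uu = 216, S_ud = 162, S_dd = 121.5
Terminal payoffs (K − S): max(-36, 0) = 0, max(18, 0) = 18, max(58.5, 0) = 58.5
Node u (S = 180): continuation = 1/1.08·[0.6000·0.0000 + 0.4000·18.0000] = 6.6667; exercise value = 0.0000 ≤ continuation, so V_u = 6.6667
Node d (S = 135): continuation = 1/1.08·[0.6000·18.0000 + 0.4000·58.5000] = 31.6667; exercise value = 45.0000 > continuation, so V_d = 45.0000 (exercise)
Node 0 (S = 150): continuation = 1/1.08·[0.6000·6.6667 + 0.4000·45.0000] = 20.3704; exercise value = 30.0000 > continuation, so V_0 = 30.0000 (exercise)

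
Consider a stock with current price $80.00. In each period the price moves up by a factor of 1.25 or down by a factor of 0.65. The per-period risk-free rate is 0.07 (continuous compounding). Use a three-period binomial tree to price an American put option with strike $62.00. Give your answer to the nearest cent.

Risk-neutral probability p = (e^0.07 − 0.65)/(1.25 − 0.65) = 0.4225/0.6000 = 0.7042
Terminal stock prices: S_uuu = 156.2, S_uud = 81.25, S_udd = 42.25, S_ddd = 21.97
Terminal payoffs (K − S): max(-94.25, 0) = 0, max(-19.25, 0) = 0, max(19.75, 0) = 19.75, max(40.03, 0) = 40.03
Node uu (S = 125): continuation = e^(−0.07)·[0.7042·0.0000 + 0.2958·0.0000] = 0.0000; exercise value = 0.0000 ≤ continuation, so V_uu = 0.0000
Node ud (S = 65): continuation = e^(−0.07)·[0.7042·0.0000 + 0.2958·19.7500] = 5.4475; exercise value = 0.0000 ≤ continuation, so V_ud = 5.4475
Node dd (S = 33.8): continuation = e^(−0.07)·[0.7042·19.7500 + 0.2958·40.0300] = 24.0084; exercise value = 28.2000 > continuation, so V_dd = 28.2000 (exercise)
Node u (S = 100): continuation = e^(−0.07)·[0.7042·0.0000 + 0.2958·5.4475] = 1.5025; exercise value = 0.0000 ≤ continuation, so V_u = 1.5025
Node d (S = 52): continuation = e^(−0.07)·[0.7042·5.4475 + 0.2958·28.2000] = 11.3548; exercise value = 10.0000 ≤ continuation, so V_d = 11.3548
Node 0 (S = 80): continuation = e^(−0.07)·[0.7042·1.5025 + 0.2958·11.3548] = 4.1184; exercise value = 0.0000 ≤ continuation, so V_0 = 4.1184

$4.12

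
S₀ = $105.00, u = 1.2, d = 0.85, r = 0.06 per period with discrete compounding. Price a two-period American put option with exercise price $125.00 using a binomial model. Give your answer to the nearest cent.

$20.00

Risk-neutral probability p = (1 + 0.06 − 0.85)/(1.2 − 0.85) = 0.2100/0.3500 = 0.6000
Terminal stock prices: S_uu = 151.2, S_ud = 107.1, S_dd = 75.86
Terminal payoffs (K − S): max(-26.2, 0) = 0, max(17.9, 0) = 17.9, max(49.14, 0) = 49.14
Node u (S = 126): continuation = 1/1.06·[0.6000·0.0000 + 0.4000·17.9000] = 6.7547; exercise value = 0.0000 ≤ continuation, so V_u = 6.7547
Node d (S = 89.25): continuation = 1/1.06·[0.6000·17.9000 + 0.4000·49.1375] = 28.6745; exercise value = 35.7500 > continuation, so V_d = 35.7500 (exercise)
Node 0 (S = 105): continuation = 1/1.06·[0.6000·6.7547 + 0.4000·35.7500] = 17.3140; exercise value = 20.0000 > continuation, so V_0 = 20.0000 (exercise)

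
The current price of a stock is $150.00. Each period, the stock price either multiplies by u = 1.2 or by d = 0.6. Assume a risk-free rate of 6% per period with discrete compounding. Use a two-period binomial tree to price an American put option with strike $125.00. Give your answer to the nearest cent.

$10.41

Risk-neutral probability p = (1 + 0.06 − 0.6)/(1.2 − 0.6) = 0.4600/0.6000 = 0.7667
Terminal stock prices: S_uu = 216, S_ud = 108, S_dd = 54
Terminal payoffs (K − S): max(-91, 0) = 0, max(17, 0) = 17, max(71, 0) = 71
Node u (S = 180): continuation = 1/1.06·[0.7667·0.0000 + 0.2333·17.0000] = 3.7421; exercise value = 0.0000 ≤ continuation, so V_u = 3.7421
Node d (S = 90): continuation = 1/1.06·[0.7667·17.0000 + 0.2333·71.0000] = 27.9245; exercise value = 35.0000 > continuation, so V_d = 35.0000 (exercise)
Node 0 (S = 150): continuation = 1/1.06·[0.7667·3.7421 + 0.2333·35.0000] = 10.4110; exercise value = 0.0000 ≤ continuation, so V_0 = 10.4110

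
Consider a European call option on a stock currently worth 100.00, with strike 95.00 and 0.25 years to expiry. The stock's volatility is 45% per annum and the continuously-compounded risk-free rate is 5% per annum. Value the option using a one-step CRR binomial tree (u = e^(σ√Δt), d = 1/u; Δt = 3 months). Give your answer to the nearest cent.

14.08

CRR parameters: u = e^(σ√Δt) = e^(0.45·√0.25) = 1.2523, d = 1/u = 0.7985
Per-period rate: rΔt = 0.05·0.25 = 0.0125, so R = e^0.0125 = 1.0126
Risk-neutral probability p = (e^0.0125 − 0.7985)/(1.2523 − 0.7985) = 0.2141/0.4538 = 0.4717
Terminal stock prices: S_u = 125.2, S_d = 79.85
Terminal payoffs (S − K): max(30.23, 0) = 30.23, max(-15.15, 0) = 0
Node 0 (S = 100): V_0 = e^(−0.0125)·[0.4717·30.2323 + 0.5283·0.0000] = 14.0835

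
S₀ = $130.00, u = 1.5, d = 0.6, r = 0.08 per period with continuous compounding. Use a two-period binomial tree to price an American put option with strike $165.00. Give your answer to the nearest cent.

$47.35

Risk-neutral probability p = (e^0.08 − 0.6)/(1.5 − 0.6) = 0.4833/0.9000 = 0.5370
Terminal stock prices: S_uu = 292.5, S_ud = 117, S_dd = 46.8
Terminal payoffs (K − S): max(-127.5, 0) = 0, max(48, 0) = 48, max(118.2, 0) = 118.2
Node u (S = 195): continuation = e^(−0.08)·[0.5370·0.0000 + 0.4630·48.0000] = 20.5160; exercise value = 0.0000 ≤ continuation, so V_u = 20.5160
Node d (S = 78): continuation = e^(−0.08)·[0.5370·48.0000 + 0.4630·118.2000] = 74.3142; exercise value = 87.0000 > continuation, so V_d = 87.0000 (exercise)
Node 0 (S = 130): continuation = e^(−0.08)·[0.5370·20.5160 + 0.4630·87.0000] = 47.3550; exercise value = 35.0000 ≤ continuation, so V_0 = 47.3550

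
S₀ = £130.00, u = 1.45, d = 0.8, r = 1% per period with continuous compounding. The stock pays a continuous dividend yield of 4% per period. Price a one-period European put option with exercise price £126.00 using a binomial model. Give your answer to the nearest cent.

£16.07

Per-period risk-free factor R = e^0.01 = 1.0101; dividend-adjusted growth = e^(0.01−0.04) = 0.9704.
Risk-neutral probability p = (0.9704 − 0.8)/(1.45 − 0.8) = 0.1704/0.6500 = 0.2622
Terminal stock prices: S_u = 188.5, S_d = 104
Terminal payoffs (K − S): max(-62.5, 0) = 0, max(22, 0) = 22
Node 0 (S = 130): V_0 = e^(−0.01)·[0.2622·0.0000 + 0.7378·22.0000] = 16.0696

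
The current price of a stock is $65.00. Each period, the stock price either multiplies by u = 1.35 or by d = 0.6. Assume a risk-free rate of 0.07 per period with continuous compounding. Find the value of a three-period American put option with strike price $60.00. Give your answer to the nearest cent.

Risk-neutral probability p = (e^0.07 − 0.6)/(1.35 − 0.6) = 0.4725/0.7500 = 0.6300
Terminal stock prices: S_uuu = 159.9, S_uud = 71.08, S_udd = 31.59, S_ddd = 14.04
Terminal payoffs (K − S): max(-99.92, 0) = 0, max(-11.08, 0) = 0, max(28.41, 0) = 28.41, max(45.96, 0) = 45.96
Node uu (S = 118.5): continuation = e^(−0.07)·[0.6300·0.0000 + 0.3700·0.0000] = 0.0000; exercise value = 0.0000 ≤ continuation, so V_uu = 0.0000
Node ud (S = 52.65): continuation = e^(−0.07)·[0.6300·0.0000 + 0.3700·28.4100] = 9.8008; exercise value = 7.3500 ≤ continuation, so V_ud = 9.8008
Node dd (S = 23.4): continuation = e^(−0.07)·[0.6300·28.4100 + 0.3700·45.9600] = 32.5436; exercise value = 36.6000 > continuation, so V_dd = 36.6000 (exercise)
Node u (S = 87.75): continuation = e^(−0.07)·[0.6300·0.0000 + 0.3700·9.8008] = 3.3810; exercise value = 0.0000 ≤ continuation, so V_u = 3.3810
Node d (S = 39): continuation = e^(−0.07)·[0.6300·9.8008 + 0.3700·36.6000] = 18.3832; exercise value = 21.0000 > continuation, so V_d = 21.0000 (exercise)
Node 0 (S = 65): continuation = e^(−0.07)·[0.6300·3.3810 + 0.3700·21.0000] = 9.2306; exercise value = 0.0000 ≤ continuation, so V_0 = 9.2306

$9.23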